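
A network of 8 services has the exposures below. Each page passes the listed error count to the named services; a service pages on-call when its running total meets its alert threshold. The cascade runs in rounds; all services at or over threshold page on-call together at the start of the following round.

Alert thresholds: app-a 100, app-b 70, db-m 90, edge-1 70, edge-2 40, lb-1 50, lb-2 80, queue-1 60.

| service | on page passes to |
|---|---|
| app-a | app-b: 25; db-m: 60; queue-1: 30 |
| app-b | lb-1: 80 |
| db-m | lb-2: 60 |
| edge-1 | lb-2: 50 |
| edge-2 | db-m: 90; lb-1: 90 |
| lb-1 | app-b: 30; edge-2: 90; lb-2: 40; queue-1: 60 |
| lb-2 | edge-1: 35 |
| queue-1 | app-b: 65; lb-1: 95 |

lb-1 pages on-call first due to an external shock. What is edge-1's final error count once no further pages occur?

35

Round 1 — lb-1 pages on-call (initial).
  app-b: +30 → 30 < 70
  edge-2: +90 → 90 ≥ 40
  lb-2: +40 → 40 < 80
  queue-1: +60 → 60 ≥ 60
Round 2 — edge-2, queue-1 page on-call.
  app-b: +65 → 95 ≥ 70
  db-m: +90 → 90 ≥ 90
Round 3 — app-b, db-m page on-call.
  lb-2: +60 → 100 ≥ 80
Round 4 — lb-2 pages on-call.
  edge-1: +35 → 35 < 70
No further pages.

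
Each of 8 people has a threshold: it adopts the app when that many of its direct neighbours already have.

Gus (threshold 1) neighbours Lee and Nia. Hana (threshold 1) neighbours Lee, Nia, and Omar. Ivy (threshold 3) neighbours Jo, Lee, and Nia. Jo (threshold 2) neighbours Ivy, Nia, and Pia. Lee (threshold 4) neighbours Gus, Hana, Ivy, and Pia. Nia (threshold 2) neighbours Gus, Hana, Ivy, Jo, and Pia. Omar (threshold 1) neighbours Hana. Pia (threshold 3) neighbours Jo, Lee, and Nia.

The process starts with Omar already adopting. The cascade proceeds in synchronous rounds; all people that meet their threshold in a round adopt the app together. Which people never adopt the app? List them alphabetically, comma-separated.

Gus, Ivy, Jo, Lee, Nia, Pia

Round 1 — Omar adopts the app (initial).
Round 2 — checking thresholds:
  Hana: 1 of 3 neighbours ≥ 1, adopts the app.
Round 3 — no new adoptions; cascade stops.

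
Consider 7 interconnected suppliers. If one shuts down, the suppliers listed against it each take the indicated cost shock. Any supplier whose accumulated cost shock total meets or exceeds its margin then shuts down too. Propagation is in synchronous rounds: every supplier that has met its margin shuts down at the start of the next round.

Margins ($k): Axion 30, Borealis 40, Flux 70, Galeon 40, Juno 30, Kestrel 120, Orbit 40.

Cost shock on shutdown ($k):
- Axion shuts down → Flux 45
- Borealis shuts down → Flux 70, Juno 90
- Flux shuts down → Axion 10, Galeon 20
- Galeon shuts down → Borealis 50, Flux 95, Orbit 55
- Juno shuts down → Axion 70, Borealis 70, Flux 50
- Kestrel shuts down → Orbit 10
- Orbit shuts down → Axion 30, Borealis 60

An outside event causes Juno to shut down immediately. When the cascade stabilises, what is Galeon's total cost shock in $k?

20

Round 1 — Juno shuts down (initial).
  Axion: +70 → 70 ≥ 30
  Borealis: +70 → 70 ≥ 40
  Flux: +50 → 50 < 70
Round 2 — Axion, Borealis shut down.
  Flux: +45+70 → 165 ≥ 70
Round 3 — Flux shuts down.
  Galeon: +20 → 20 < 40
No further shutdowns.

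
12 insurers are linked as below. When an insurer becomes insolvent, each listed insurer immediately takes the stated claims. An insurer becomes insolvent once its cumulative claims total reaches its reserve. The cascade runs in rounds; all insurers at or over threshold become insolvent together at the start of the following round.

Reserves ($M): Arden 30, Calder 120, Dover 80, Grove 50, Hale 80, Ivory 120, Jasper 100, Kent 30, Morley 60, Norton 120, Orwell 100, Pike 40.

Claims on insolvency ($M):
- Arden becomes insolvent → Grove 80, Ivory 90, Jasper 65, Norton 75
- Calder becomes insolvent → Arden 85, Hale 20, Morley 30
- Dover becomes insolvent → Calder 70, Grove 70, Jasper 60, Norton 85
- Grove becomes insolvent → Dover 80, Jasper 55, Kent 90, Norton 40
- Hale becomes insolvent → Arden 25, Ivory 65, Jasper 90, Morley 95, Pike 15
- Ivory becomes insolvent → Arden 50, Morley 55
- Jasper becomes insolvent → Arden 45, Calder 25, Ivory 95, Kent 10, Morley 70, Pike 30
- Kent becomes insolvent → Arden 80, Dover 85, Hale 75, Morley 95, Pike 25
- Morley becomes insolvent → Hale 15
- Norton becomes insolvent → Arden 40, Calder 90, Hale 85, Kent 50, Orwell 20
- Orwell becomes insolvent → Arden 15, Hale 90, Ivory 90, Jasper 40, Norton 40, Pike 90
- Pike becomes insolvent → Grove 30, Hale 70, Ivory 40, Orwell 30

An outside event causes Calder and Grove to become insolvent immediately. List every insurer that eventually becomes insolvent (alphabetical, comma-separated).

Round 1 — Calder, Grove become insolvent (initial).
  Arden: +85 → 85 ≥ 30
  Dover: +80 → 80 ≥ 80
  Hale: +20 → 20 < 80
  Jasper: +55 → 55 < 100
  Kent: +90 → 90 ≥ 30
  Morley: +30 → 30 < 60
  Norton: +40 → 40 < 120
Round 2 — Arden, Dover, Kent become insolvent.
  Hale: +75 → 95 ≥ 80
  Ivory: +90 → 90 < 120
  Jasper: +65+60 → 180 ≥ 100
  Morley: +95 → 125 ≥ 60
  Norton: +75+85 → 200 ≥ 120
  Pike: +25 → 25 < 40
Round 3 — Hale, Jasper, Morley, Norton become insolvent.
  Ivory: +65+95 → 250 ≥ 120
  Orwell: +20 → 20 < 100
  Pike: +15+30 → 70 ≥ 40
Round 4 — Ivory, Pike become insolvent.
  Orwell: +30 → 50 < 100
No further insolvencies.

Arden, Calder, Dover, Grove, Hale, Ivory, Jasper, Kent, Morley, Norton, Pike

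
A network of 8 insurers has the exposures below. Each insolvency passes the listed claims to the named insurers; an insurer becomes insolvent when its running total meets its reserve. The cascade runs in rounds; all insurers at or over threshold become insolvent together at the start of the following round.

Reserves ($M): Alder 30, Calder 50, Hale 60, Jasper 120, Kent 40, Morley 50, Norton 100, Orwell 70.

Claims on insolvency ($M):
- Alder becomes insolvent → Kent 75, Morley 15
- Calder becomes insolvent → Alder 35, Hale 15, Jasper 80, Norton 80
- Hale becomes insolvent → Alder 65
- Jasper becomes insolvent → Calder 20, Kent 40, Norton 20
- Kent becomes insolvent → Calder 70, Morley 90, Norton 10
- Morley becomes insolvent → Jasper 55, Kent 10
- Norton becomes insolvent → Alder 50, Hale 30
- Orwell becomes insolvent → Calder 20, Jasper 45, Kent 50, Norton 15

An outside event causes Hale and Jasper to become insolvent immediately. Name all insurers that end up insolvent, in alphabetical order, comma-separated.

Alder, Calder, Hale, Jasper, Kent, Morley, Norton

Round 1 — Hale, Jasper become insolvent (initial).
  Alder: +65 → 65 ≥ 30
  Calder: +20 → 20 < 50
  Kent: +40 → 40 ≥ 40
  Norton: +20 → 20 < 100
Round 2 — Alder, Kent become insolvent.
  Calder: +70 → 90 ≥ 50
  Morley: +15+90 → 105 ≥ 50
  Norton: +10 → 30 < 100
Round 3 — Calder, Morley become insolvent.
  Norton: +80 → 110 ≥ 100
Round 4 — Norton becomes insolvent.
No further insolvencies.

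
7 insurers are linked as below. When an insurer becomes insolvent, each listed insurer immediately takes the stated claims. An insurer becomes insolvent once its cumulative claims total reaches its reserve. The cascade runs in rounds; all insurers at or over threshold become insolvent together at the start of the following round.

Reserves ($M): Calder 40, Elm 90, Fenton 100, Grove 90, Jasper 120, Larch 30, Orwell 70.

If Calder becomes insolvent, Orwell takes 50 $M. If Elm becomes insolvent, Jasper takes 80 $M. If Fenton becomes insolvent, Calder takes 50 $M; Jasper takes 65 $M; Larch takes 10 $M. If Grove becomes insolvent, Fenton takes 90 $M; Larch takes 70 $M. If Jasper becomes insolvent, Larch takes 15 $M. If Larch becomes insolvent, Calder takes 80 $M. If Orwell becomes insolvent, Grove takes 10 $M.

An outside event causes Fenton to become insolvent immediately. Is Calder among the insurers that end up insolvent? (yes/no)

yes

Round 1 — Fenton becomes insolvent (initial).
  Calder: +50 → 50 ≥ 40
  Jasper: +65 → 65 < 120
  Larch: +10 → 10 < 30
Round 2 — Calder becomes insolvent.
  Orwell: +50 → 50 < 70
No further insolvencies.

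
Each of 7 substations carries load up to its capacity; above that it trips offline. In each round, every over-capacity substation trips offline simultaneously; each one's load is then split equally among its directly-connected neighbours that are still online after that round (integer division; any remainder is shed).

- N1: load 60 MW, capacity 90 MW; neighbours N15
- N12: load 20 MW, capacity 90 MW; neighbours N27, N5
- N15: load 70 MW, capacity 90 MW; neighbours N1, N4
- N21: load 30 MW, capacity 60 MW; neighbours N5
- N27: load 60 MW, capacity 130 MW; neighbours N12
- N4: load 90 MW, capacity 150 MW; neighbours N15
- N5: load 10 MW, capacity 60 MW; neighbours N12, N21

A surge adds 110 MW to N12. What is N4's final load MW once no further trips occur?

90

Round 1 — N12 at 130 > 90. N12 trips offline.
  N12 sheds 130 MW to N27, N5: 65 each.
    N27: 60+65 = 125 ≤ 130
    N5: 10+65 = 75 > 60
Round 2 — N5 trips offline.
  N5 sheds 75 MW to N21: 75 each.
    N21: 30+75 = 105 > 60
Round 3 — N21 trips offline.
  N21 sheds 105 MW: no online neighbours, lost.
No further trips.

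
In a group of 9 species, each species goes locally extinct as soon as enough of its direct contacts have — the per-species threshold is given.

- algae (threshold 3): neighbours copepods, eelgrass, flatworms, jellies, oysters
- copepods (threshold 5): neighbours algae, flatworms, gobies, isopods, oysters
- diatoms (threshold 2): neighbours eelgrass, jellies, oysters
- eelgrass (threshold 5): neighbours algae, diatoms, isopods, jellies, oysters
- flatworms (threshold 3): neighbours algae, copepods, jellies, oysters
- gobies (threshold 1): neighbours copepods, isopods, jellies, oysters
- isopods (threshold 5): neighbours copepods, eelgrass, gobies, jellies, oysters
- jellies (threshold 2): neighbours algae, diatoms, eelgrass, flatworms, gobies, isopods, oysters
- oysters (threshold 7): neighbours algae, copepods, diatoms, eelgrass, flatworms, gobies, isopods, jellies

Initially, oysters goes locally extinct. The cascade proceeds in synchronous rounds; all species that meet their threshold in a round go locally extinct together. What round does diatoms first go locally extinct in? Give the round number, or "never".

Round 1 — oysters goes locally extinct (initial).
Round 2 — checking thresholds:
  algae: 1 of 5 neighbours < 3, below threshold.
  copepods: 1 of 5 neighbours < 5, below threshold.
  diatoms: 1 of 3 neighbours < 2, below threshold.
  eelgrass: 1 of 5 neighbours < 5, below threshold.
  flatworms: 1 of 4 neighbours < 3, below threshold.
  gobies: 1 of 4 neighbours ≥ 1, goes locally extinct.
  isopods: 1 of 5 neighbours < 5, below threshold.
  jellies: 1 of 7 neighbours < 2, below threshold.
Round 3 — checking thresholds:
  algae: 1 of 5 neighbours < 3, below threshold.
  copepods: 2 of 5 neighbours < 5, below threshold.
  diatoms: 1 of 3 neighbours < 2, below threshold.
  eelgrass: 1 of 5 neighbours < 5, below threshold.
  flatworms: 1 of 4 neighbours < 3, below threshold.
  isopods: 2 of 5 neighbours < 5, below threshold.
  jellies: 2 of 7 neighbours ≥ 2, goes locally extinct.
Round 4 — checking thresholds:
  algae: 2 of 5 neighbours < 3, below threshold.
  copepods: 2 of 5 neighbours < 5, below threshold.
  diatoms: 2 of 3 neighbours ≥ 2, goes locally extinct.
  eelgrass: 2 of 5 neighbours < 5, below threshold.
  flatworms: 2 of 4 neighbours < 3, below threshold.
  isopods: 3 of 5 neighbours < 5, below threshold.
Round 5 — no new extinctions; cascade stops.

4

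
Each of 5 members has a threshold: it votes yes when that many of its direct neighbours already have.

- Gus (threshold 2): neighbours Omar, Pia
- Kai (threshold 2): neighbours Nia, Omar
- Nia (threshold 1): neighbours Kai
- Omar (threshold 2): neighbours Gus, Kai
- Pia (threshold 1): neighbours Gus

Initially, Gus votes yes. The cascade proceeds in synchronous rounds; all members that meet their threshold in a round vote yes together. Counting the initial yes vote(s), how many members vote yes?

Round 1 — Gus votes yes (initial).
Round 2 — checking thresholds:
  Omar: 1 of 2 neighbours < 2, not yet.
  Pia: 1 of 1 neighbours ≥ 1, votes yes.
Round 3 — no new yes votes; cascade stops.

2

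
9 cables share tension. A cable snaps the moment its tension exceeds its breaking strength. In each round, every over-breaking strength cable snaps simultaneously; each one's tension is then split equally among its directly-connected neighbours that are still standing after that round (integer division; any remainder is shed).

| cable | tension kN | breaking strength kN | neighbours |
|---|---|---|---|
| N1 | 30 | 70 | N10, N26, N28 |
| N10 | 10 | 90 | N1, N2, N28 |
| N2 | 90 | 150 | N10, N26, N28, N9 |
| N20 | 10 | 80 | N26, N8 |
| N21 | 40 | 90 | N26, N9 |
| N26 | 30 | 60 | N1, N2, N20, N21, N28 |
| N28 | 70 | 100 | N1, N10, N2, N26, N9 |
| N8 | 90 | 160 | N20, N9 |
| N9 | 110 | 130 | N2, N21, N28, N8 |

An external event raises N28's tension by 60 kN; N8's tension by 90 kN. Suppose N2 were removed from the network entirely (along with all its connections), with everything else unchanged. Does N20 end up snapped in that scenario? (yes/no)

With N2 removed:
Round 1 — N28 at 130 > 100; N8 at 180 > 160. N28, N8 snap.
  N28 sheds 130 kN to N1, N10, N26, N9: 32 each (2 lost).
    N1: 30+32 = 62 ≤ 70
    N10: 10+32 = 42 ≤ 90
    N26: 30+32 = 62 > 60
    N9: 110+32 = 142 > 130
  N8 sheds 180 kN to N20, N9: 90 each.
    N20: 10+90 = 100 > 80
    N9: 142+90 = 232 > 130
Round 2 — N20, N26, N9 snap.
  N20 sheds 100 kN: no online neighbours, lost.
  N26 sheds 62 kN to N1, N21: 31 each.
    N1: 62+31 = 93 > 70
    N21: 40+31 = 71 ≤ 90
  N9 sheds 232 kN to N21: 232 each.
    N21: 71+232 = 303 > 90
Round 3 — N1, N21 snap.
  N1 sheds 93 kN to N10: 93 each.
    N10: 42+93 = 135 > 90
  N21 sheds 303 kN: no online neighbours, lost.
Round 4 — N10 snaps.
  N10 sheds 135 kN: no online neighbours, lost.
No further breaks.

yes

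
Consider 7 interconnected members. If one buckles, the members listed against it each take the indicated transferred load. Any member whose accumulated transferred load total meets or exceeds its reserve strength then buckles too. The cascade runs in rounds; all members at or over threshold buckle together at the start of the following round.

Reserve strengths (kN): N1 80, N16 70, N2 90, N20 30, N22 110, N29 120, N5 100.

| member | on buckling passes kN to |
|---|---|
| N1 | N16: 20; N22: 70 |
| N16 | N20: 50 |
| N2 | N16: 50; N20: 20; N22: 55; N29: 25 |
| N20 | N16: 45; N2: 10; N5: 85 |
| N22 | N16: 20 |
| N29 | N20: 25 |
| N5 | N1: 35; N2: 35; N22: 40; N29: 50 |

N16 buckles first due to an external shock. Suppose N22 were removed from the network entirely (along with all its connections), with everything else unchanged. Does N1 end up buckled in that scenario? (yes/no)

no

With N22 removed:
Round 1 — N16 buckles (initial).
  N20: +50 → 50 ≥ 30
Round 2 — N20 buckles.
  N2: +10 → 10 < 90
  N5: +85 → 85 < 100
No further bucklings.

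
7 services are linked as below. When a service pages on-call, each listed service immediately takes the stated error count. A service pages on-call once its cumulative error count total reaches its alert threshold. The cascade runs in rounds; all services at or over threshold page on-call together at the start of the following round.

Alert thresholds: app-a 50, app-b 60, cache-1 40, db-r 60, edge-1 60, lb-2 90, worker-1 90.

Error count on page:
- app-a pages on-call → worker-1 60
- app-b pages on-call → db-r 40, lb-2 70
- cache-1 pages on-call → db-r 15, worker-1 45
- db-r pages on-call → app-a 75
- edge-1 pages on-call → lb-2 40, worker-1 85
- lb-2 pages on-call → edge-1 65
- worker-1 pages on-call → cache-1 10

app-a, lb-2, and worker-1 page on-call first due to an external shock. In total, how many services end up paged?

Round 1 — app-a, lb-2, worker-1 page on-call (initial).
  cache-1: +10 → 10 < 40
  edge-1: +65 → 65 ≥ 60
Round 2 — edge-1 pages on-call.
No further pages.

4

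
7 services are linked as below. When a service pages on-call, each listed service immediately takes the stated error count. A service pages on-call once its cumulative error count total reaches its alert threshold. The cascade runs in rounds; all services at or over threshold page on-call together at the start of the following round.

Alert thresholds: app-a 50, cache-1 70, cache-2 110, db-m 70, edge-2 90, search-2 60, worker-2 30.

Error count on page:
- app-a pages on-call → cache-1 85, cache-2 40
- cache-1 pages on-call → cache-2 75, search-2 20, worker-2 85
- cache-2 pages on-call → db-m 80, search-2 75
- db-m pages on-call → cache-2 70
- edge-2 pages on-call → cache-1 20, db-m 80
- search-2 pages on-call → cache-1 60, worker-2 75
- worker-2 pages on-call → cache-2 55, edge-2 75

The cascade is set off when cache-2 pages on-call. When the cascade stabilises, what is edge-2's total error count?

Round 1 — cache-2 pages on-call (initial).
  db-m: +80 → 80 ≥ 70
  search-2: +75 → 75 ≥ 60
Round 2 — db-m, search-2 page on-call.
  cache-1: +60 → 60 < 70
  worker-2: +75 → 75 ≥ 30
Round 3 — worker-2 pages on-call.
  edge-2: +75 → 75 < 90
No further pages.

75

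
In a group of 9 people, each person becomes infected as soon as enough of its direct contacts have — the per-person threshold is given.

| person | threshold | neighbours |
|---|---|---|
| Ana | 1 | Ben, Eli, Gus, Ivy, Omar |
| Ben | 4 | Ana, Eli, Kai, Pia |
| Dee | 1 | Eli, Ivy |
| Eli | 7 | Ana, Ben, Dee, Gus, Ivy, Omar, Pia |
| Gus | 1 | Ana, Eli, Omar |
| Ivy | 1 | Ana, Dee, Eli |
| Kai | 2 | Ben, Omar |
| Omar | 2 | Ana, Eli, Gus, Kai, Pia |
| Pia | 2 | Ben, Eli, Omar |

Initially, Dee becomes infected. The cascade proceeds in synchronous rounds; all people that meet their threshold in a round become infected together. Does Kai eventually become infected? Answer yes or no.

Round 1 — Dee becomes infected (initial).
Round 2 — checking thresholds:
  Eli: 1 of 7 neighbours < 7, not yet.
  Ivy: 1 of 3 neighbours ≥ 1, becomes infected.
Round 3 — checking thresholds:
  Ana: 1 of 5 neighbours ≥ 1, becomes infected.
  Eli: 2 of 7 neighbours < 7, not yet.
Round 4 — checking thresholds:
  Ben: 1 of 4 neighbours < 4, not yet.
  Eli: 3 of 7 neighbours < 7, not yet.
  Gus: 1 of 3 neighbours ≥ 1, becomes infected.
  Omar: 1 of 5 neighbours < 2, not yet.
Round 5 — checking thresholds:
  Ben: 1 of 4 neighbours < 4, not yet.
  Eli: 4 of 7 neighbours < 7, not yet.
  Omar: 2 of 5 neighbours ≥ 2, becomes infected.
Round 6 — no new infections; cascade stops.

no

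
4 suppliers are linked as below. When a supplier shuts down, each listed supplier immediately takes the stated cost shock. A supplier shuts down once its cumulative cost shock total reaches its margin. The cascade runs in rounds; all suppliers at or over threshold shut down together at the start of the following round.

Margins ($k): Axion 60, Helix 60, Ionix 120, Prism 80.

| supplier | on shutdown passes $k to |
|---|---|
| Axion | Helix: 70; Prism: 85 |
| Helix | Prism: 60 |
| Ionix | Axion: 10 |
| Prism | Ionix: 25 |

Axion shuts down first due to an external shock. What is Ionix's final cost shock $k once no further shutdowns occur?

Round 1 — Axion shuts down (initial).
  Helix: +70 → 70 ≥ 60
  Prism: +85 → 85 ≥ 80
Round 2 — Helix, Prism shut down.
  Ionix: +25 → 25 < 120
No further shutdowns.

25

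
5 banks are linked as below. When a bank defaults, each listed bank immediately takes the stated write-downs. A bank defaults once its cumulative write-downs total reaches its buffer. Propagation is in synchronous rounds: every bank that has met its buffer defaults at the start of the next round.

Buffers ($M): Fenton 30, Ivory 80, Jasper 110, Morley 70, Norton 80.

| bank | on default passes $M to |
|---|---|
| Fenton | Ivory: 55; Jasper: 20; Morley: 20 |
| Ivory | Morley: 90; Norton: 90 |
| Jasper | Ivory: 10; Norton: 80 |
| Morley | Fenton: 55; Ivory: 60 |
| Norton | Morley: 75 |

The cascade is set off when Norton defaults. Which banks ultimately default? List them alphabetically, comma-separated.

Fenton, Ivory, Morley, Norton

Round 1 — Norton defaults (initial).
  Morley: +75 → 75 ≥ 70
Round 2 — Morley defaults.
  Fenton: +55 → 55 ≥ 30
  Ivory: +60 → 60 < 80
Round 3 — Fenton defaults.
  Ivory: +55 → 115 ≥ 80
  Jasper: +20 → 20 < 110
Round 4 — Ivory defaults.
No further defaults.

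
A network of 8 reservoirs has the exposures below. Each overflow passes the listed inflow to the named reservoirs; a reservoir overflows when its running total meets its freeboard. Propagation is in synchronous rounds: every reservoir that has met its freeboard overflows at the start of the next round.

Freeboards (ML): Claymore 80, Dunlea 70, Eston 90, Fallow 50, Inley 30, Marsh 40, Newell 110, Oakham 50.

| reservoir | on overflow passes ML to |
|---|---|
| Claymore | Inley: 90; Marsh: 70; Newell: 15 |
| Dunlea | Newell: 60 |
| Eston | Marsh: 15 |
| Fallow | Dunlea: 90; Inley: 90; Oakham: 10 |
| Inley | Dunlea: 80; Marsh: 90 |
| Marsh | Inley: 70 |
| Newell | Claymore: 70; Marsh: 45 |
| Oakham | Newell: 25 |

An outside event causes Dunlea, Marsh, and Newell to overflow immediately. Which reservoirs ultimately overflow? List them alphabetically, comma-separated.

Dunlea, Inley, Marsh, Newell

Round 1 — Dunlea, Marsh, Newell overflow (initial).
  Claymore: +70 → 70 < 80
  Inley: +70 → 70 ≥ 30
Round 2 — Inley overflows.
No further overflows.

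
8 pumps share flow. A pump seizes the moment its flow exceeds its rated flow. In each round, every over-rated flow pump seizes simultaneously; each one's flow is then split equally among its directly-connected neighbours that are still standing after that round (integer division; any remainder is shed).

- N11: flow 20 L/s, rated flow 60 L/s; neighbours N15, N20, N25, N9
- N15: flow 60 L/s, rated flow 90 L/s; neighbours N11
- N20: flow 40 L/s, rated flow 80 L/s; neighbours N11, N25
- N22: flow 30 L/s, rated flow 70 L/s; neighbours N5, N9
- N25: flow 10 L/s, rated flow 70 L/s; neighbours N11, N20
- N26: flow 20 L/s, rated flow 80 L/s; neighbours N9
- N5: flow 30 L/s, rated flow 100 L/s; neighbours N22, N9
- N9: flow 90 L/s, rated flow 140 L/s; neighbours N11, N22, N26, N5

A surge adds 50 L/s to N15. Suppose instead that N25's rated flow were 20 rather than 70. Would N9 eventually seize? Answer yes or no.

With N25's rated flow at 20:
Round 1 — N15 at 110 > 90. N15 seizes.
  N15 sheds 110 L/s to N11: 110 each.
    N11: 20+110 = 130 > 60
Round 2 — N11 seizes.
  N11 sheds 130 L/s to N20, N25, N9: 43 each (1 lost).
    N20: 40+43 = 83 > 80
    N25: 10+43 = 53 > 20
    N9: 90+43 = 133 ≤ 140
Round 3 — N20, N25 seize.
  N20 sheds 83 L/s: no online neighbours, lost.
  N25 sheds 53 L/s: no online neighbours, lost.
No further seizures.

no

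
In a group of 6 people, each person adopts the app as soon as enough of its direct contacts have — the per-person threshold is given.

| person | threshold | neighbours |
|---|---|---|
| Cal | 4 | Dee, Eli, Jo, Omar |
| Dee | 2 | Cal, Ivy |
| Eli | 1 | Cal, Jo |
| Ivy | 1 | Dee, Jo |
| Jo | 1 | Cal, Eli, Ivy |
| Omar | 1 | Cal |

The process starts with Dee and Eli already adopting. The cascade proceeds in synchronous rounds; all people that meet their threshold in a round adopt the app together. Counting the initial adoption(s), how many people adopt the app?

4

Round 1 — Dee, Eli adopt the app (initial).
Round 2 — checking thresholds:
  Cal: 2 of 4 neighbours < 4, below threshold.
  Ivy: 1 of 2 neighbours ≥ 1, adopts the app.
  Jo: 1 of 3 neighbours ≥ 1, adopts the app.
Round 3 — no new adoptions; cascade stops.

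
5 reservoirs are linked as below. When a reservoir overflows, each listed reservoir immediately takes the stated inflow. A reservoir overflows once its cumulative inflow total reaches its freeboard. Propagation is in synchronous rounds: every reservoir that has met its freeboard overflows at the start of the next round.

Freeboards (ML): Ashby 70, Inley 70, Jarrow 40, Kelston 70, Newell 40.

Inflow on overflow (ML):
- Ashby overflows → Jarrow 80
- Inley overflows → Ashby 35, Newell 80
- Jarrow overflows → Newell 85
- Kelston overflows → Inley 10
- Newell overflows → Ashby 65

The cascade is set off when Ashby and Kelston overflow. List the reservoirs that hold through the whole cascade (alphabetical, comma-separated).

Inley

Round 1 — Ashby, Kelston overflow (initial).
  Inley: +10 → 10 < 70
  Jarrow: +80 → 80 ≥ 40
Round 2 — Jarrow overflows.
  Newell: +85 → 85 ≥ 40
Round 3 — Newell overflows.
No further overflows.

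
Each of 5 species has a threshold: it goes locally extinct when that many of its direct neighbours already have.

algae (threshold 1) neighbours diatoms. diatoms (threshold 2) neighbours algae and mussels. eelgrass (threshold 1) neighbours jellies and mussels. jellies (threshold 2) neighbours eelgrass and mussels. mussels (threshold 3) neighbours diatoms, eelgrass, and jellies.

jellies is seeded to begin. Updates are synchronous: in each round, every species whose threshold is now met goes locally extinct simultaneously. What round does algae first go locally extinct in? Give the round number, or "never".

never

Round 1 — jellies goes locally extinct (initial).
Round 2 — checking thresholds:
  eelgrass: 1 of 2 neighbours ≥ 1, goes locally extinct.
  mussels: 1 of 3 neighbours < 3, holds.
Round 3 — no new extinctions; cascade stops.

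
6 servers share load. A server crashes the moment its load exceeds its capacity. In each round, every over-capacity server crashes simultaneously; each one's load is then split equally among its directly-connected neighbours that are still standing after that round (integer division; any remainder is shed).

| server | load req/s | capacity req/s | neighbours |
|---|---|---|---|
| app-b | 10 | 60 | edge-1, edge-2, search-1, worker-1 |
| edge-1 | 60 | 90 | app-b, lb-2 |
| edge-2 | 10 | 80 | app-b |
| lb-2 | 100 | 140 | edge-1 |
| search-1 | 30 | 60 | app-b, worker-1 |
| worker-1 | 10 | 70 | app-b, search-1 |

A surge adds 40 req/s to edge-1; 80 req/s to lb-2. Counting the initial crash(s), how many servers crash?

5

Round 1 — edge-1 at 100 > 90; lb-2 at 180 > 140. edge-1, lb-2 crash.
  edge-1 sheds 100 req/s to app-b: 100 each.
    app-b: 10+100 = 110 > 60
  lb-2 sheds 180 req/s: no online neighbours, lost.
Round 2 — app-b crashes.
  app-b sheds 110 req/s to edge-2, search-1, worker-1: 36 each (2 lost).
    edge-2: 10+36 = 46 ≤ 80
    search-1: 30+36 = 66 > 60
    worker-1: 10+36 = 46 ≤ 70
Round 3 — search-1 crashes.
  search-1 sheds 66 req/s to worker-1: 66 each.
    worker-1: 46+66 = 112 > 70
Round 4 — worker-1 crashes.
  worker-1 sheds 112 req/s: no online neighbours, lost.
No further crashes.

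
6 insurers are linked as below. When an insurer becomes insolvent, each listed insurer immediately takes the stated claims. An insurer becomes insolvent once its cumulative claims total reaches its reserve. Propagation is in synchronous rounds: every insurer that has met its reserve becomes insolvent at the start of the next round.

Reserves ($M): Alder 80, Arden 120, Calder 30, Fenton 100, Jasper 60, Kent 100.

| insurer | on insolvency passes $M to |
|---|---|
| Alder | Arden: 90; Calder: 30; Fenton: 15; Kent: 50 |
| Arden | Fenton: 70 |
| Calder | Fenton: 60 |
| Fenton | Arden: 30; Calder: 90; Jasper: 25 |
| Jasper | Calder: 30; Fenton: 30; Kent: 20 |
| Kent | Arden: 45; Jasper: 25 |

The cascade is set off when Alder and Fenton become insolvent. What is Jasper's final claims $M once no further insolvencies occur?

Round 1 — Alder, Fenton become insolvent (initial).
  Arden: +90+30 → 120 ≥ 120
  Calder: +30+90 → 120 ≥ 30
  Jasper: +25 → 25 < 60
  Kent: +50 → 50 < 100
Round 2 — Arden, Calder become insolvent.
No further insolvencies.

25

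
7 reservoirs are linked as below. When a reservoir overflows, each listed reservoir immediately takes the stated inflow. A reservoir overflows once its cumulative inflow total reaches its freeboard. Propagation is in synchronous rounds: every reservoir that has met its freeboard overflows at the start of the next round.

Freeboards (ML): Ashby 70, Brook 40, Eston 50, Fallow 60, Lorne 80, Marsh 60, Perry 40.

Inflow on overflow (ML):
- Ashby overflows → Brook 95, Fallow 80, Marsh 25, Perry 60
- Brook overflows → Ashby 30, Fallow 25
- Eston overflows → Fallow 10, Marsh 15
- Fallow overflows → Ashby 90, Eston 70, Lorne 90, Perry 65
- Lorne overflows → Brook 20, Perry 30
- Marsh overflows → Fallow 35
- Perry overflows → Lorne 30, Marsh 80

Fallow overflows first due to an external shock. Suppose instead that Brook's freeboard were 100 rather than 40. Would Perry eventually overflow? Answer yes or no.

With Brook's freeboard at 100:
Round 1 — Fallow overflows (initial).
  Ashby: +90 → 90 ≥ 70
  Eston: +70 → 70 ≥ 50
  Lorne: +90 → 90 ≥ 80
  Perry: +65 → 65 ≥ 40
Round 2 — Ashby, Eston, Lorne, Perry overflow.
  Brook: +95+20 → 115 ≥ 100
  Marsh: +25+15+80 → 120 ≥ 60
Round 3 — Brook, Marsh overflow.
No further overflows.

yes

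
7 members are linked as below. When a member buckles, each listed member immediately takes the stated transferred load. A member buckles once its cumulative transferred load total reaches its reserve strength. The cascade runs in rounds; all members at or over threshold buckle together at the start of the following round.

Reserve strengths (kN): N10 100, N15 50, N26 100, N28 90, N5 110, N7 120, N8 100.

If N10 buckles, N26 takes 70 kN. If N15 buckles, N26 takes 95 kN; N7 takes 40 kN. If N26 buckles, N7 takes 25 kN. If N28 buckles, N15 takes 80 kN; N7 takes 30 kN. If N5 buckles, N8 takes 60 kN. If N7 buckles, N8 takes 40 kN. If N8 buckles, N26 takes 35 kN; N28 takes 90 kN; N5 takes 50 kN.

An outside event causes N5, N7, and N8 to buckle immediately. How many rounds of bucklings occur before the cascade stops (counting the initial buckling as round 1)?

Round 1 — N5, N7, N8 buckle (initial).
  N26: +35 → 35 < 100
  N28: +90 → 90 ≥ 90
Round 2 — N28 buckles.
  N15: +80 → 80 ≥ 50
Round 3 — N15 buckles.
  N26: +95 → 130 ≥ 100
Round 4 — N26 buckles.
No further bucklings.

4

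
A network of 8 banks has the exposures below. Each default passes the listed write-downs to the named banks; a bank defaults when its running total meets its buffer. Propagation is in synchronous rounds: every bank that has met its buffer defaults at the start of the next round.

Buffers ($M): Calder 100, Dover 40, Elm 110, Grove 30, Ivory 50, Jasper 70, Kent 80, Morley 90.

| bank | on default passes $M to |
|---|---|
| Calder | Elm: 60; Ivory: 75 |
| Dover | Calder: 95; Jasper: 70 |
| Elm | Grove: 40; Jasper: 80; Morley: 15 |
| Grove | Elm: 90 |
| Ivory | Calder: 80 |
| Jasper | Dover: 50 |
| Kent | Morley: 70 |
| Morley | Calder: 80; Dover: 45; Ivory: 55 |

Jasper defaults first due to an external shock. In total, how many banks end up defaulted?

2

Round 1 — Jasper defaults (initial).
  Dover: +50 → 50 ≥ 40
Round 2 — Dover defaults.
  Calder: +95 → 95 < 100
No further defaults.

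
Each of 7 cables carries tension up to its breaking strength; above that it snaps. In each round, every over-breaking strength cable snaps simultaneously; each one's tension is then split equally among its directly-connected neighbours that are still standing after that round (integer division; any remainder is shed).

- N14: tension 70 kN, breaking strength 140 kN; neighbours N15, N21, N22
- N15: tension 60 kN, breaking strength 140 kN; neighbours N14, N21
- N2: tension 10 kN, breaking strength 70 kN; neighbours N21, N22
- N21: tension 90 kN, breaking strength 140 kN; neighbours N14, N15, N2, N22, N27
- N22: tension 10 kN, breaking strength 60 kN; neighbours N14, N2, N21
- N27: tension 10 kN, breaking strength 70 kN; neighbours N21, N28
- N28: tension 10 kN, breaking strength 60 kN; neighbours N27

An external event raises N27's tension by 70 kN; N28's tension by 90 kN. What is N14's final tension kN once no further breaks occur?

112

Round 1 — N27 at 80 > 70; N28 at 100 > 60. N27, N28 snap.
  N27 sheds 80 kN to N21: 80 each.
    N21: 90+80 = 170 > 140
  N28 sheds 100 kN: no online neighbours, lost.
Round 2 — N21 snaps.
  N21 sheds 170 kN to N14, N15, N2, N22: 42 each (2 lost).
    N14: 70+42 = 112 ≤ 140
    N15: 60+42 = 102 ≤ 140
    N2: 10+42 = 52 ≤ 70
    N22: 10+42 = 52 ≤ 60
No further breaks.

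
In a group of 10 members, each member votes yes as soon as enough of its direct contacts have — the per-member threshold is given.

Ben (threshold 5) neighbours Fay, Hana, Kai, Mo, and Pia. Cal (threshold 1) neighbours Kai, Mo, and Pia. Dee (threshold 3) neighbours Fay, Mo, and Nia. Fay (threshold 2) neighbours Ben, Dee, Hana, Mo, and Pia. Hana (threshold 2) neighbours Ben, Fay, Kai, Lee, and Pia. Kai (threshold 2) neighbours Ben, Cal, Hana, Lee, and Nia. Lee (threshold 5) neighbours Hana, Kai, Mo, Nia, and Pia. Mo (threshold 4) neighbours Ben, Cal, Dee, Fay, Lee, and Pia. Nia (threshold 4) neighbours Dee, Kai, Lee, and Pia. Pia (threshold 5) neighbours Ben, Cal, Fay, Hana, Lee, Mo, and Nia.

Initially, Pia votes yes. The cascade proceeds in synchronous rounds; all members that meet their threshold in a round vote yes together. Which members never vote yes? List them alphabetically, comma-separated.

Round 1 — Pia votes yes (initial).
Round 2 — checking thresholds:
  Ben: 1 of 5 neighbours < 5, holds.
  Cal: 1 of 3 neighbours ≥ 1, votes yes.
  Fay: 1 of 5 neighbours < 2, holds.
  Hana: 1 of 5 neighbours < 2, holds.
  Lee: 1 of 5 neighbours < 5, holds.
  Mo: 1 of 6 neighbours < 4, holds.
  Nia: 1 of 4 neighbours < 4, holds.
Round 3 — no new yes votes; cascade stops.

Ben, Dee, Fay, Hana, Kai, Lee, Mo, Nia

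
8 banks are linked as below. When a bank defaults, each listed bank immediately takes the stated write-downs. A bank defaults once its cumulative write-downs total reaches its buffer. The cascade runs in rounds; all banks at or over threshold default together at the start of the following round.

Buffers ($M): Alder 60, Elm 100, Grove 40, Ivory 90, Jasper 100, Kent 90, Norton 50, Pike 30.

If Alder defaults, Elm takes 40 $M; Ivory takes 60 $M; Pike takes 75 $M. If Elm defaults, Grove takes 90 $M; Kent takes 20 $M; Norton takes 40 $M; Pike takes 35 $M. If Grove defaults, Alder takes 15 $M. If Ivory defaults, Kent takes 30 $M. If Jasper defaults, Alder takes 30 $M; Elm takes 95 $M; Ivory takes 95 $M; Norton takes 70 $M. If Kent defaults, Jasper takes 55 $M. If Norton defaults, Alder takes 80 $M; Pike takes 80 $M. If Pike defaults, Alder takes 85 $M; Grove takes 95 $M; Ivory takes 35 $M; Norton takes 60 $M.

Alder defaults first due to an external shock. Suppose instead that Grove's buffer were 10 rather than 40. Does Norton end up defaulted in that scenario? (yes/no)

yes

With Grove's buffer at 10:
Round 1 — Alder defaults (initial).
  Elm: +40 → 40 < 100
  Ivory: +60 → 60 < 90
  Pike: +75 → 75 ≥ 30
Round 2 — Pike defaults.
  Grove: +95 → 95 ≥ 10
  Ivory: +35 → 95 ≥ 90
  Norton: +60 → 60 ≥ 50
Round 3 — Grove, Ivory, Norton default.
  Kent: +30 → 30 < 90
No further defaults.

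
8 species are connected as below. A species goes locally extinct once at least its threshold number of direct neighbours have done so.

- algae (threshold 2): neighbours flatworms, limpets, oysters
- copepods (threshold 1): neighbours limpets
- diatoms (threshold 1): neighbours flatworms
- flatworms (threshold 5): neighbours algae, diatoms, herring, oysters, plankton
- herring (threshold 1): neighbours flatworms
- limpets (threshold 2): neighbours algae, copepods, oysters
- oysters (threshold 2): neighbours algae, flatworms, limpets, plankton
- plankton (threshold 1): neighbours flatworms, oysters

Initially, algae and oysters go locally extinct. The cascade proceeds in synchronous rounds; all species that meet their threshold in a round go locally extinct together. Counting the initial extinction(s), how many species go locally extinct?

Round 1 — algae, oysters go locally extinct (initial).
Round 2 — checking thresholds:
  flatworms: 2 of 5 neighbours < 5, not yet.
  limpets: 2 of 3 neighbours ≥ 2, goes locally extinct.
  plankton: 1 of 2 neighbours ≥ 1, goes locally extinct.
Round 3 — checking thresholds:
  copepods: 1 of 1 neighbours ≥ 1, goes locally extinct.
  flatworms: 3 of 5 neighbours < 5, not yet.
Round 4 — no new extinctions; cascade stops.

5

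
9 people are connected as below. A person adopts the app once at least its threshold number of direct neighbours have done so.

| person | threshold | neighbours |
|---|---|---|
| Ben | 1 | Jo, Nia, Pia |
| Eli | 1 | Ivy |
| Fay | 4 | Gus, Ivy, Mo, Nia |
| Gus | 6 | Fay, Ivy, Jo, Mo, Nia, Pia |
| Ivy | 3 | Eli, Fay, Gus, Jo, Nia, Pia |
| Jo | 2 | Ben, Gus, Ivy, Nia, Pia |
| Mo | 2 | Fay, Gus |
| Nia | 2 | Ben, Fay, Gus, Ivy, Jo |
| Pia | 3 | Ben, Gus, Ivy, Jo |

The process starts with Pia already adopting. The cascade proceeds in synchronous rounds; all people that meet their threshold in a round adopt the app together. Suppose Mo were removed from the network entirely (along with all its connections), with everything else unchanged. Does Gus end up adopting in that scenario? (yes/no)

no

With Mo removed:
Round 1 — Pia adopts the app (initial).
Round 2 — checking thresholds:
  Ben: 1 of 3 neighbours ≥ 1, adopts the app.
  Gus: 1 of 5 neighbours < 6, holds.
  Ivy: 1 of 6 neighbours < 3, holds.
  Jo: 1 of 5 neighbours < 2, holds.
Round 3 — checking thresholds:
  Gus: 1 of 5 neighbours < 6, holds.
  Ivy: 1 of 6 neighbours < 3, holds.
  Jo: 2 of 5 neighbours ≥ 2, adopts the app.
  Nia: 1 of 5 neighbours < 2, holds.
Round 4 — checking thresholds:
  Gus: 2 of 5 neighbours < 6, holds.
  Ivy: 2 of 6 neighbours < 3, holds.
  Nia: 2 of 5 neighbours ≥ 2, adopts the app.
Round 5 — checking thresholds:
  Fay: 1 of 3 neighbours < 4, holds.
  Gus: 3 of 5 neighbours < 6, holds.
  Ivy: 3 of 6 neighbours ≥ 3, adopts the app.
Round 6 — checking thresholds:
  Eli: 1 of 1 neighbours ≥ 1, adopts the app.
  Fay: 2 of 3 neighbours < 4, holds.
  Gus: 4 of 5 neighbours < 6, holds.
Round 7 — no new adoptions; cascade stops.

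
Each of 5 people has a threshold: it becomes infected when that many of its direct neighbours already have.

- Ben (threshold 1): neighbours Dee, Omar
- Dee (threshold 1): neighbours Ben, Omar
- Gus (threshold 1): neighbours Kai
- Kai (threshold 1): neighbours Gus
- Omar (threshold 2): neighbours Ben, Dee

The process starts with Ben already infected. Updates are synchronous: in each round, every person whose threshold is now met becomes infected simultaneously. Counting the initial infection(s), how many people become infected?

Round 1 — Ben becomes infected (initial).
Round 2 — checking thresholds:
  Dee: 1 of 2 neighbours ≥ 1, becomes infected.
  Omar: 1 of 2 neighbours < 2, not yet.
Round 3 — checking thresholds:
  Omar: 2 of 2 neighbours ≥ 2, becomes infected.
Round 4 — no new infections; cascade stops.

3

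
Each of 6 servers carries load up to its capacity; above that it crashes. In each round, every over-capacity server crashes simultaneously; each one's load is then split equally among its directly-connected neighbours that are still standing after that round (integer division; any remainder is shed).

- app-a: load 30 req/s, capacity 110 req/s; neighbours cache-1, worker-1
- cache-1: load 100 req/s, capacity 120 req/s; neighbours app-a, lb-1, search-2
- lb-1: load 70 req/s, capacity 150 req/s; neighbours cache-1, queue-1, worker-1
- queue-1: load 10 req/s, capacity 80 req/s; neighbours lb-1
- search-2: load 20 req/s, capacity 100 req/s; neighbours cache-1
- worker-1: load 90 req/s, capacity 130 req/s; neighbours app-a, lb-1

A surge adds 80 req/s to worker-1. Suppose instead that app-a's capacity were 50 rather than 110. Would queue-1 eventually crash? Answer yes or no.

yes

With app-a's capacity at 50:
Round 1 — worker-1 at 170 > 130. worker-1 crashes.
  worker-1 sheds 170 req/s to app-a, lb-1: 85 each.
    app-a: 30+85 = 115 > 50
    lb-1: 70+85 = 155 > 150
Round 2 — app-a, lb-1 crash.
  app-a sheds 115 req/s to cache-1: 115 each.
    cache-1: 100+115 = 215 > 120
  lb-1 sheds 155 req/s to cache-1, queue-1: 77 each (1 lost).
    cache-1: 215+77 = 292 > 120
    queue-1: 10+77 = 87 > 80
Round 3 — cache-1, queue-1 crash.
  cache-1 sheds 292 req/s to search-2: 292 each.
    search-2: 20+292 = 312 > 100
  queue-1 sheds 87 req/s: no online neighbours, lost.
Round 4 — search-2 crashes.
  search-2 sheds 312 req/s: no online neighbours, lost.
No further crashes.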